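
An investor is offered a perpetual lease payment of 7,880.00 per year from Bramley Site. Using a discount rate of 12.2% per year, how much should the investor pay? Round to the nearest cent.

Level perpetuity: PV = C / r = 7,880.00 / 0.122 = 64,590.16

64590.16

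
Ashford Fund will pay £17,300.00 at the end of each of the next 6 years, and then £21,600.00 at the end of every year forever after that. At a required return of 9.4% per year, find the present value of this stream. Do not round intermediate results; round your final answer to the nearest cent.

PV of 6-year annuity: £17,300.00 × [1 − (1+0.094)^−6] / 0.094 = 76689.52052
Perpetuity value at year 6: £21,600.00 / 0.094 = 229787.23404
PV of perpetuity: 229787.23404 / (1+0.094)^6 = 134036.15640
Total PV = 76689.52052 + 134036.15640 = 210725.67692

£210725.68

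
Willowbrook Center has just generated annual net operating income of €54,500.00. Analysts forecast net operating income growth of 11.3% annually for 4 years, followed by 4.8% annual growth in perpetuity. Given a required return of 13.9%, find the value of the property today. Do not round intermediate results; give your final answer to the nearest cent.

D_1 = 60658.50000
D_2 = 67512.91050
D_3 = 75141.86939
D_4 = 83632.90063
Terminal value at year 4: TV = D_4×(1+g_2)/(r−g_2) = 87647.27986/0.091 = 963156.92151
P_0 = D_1/(1+r)^1 + D_2/(1+r)^2 + D_3/(1+r)^3 + D_4/(1+r)^4 + TV/(1+r)^4
    = 53255.92625 + 52040.25102 + 50852.32607 + 49691.51792 + 572271.54706 = 778111.56832

€778111.57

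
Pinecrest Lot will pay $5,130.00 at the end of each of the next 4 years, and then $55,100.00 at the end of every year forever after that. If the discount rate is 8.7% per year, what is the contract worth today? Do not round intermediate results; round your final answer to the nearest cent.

$470372.75

PV of 4-year annuity: $5,130.00 × [1 − (1+0.087)^−4] / 0.087 = 16729.79393
Perpetuity value at year 4: $55,100.00 / 0.087 = 633333.33333
PV of perpetuity: 633333.33333 / (1+0.087)^4 = 453642.95411
Total PV = 16729.79393 + 453642.95411 = 470372.74803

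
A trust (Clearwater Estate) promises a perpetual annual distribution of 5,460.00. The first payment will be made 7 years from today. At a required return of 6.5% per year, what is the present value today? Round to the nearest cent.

57568.07

Value at end of year 6: C / r = 5,460.00 / 0.065 = 84,000.0000
Discount to today: PV = 84,000.0000 / (1 + 0.065)^6 = 84,000.0000 / 1.459142 = 57,568.07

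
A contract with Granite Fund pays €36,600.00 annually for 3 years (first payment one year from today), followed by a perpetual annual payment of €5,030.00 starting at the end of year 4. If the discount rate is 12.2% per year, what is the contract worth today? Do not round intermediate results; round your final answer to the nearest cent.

PV of 3-year annuity: €36,600.00 × [1 − (1+0.122)^−3] / 0.122 = 87605.78485
Perpetuity value at year 3: €5,030.00 / 0.122 = 41229.50820
PV of perpetuity: 41229.50820 / (1+0.122)^3 = 29189.69678
Total PV = 87605.78485 + 29189.69678 = 116795.48163

€116795.48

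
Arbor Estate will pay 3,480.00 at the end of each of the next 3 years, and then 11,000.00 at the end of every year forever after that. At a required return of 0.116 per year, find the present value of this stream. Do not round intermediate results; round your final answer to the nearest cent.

PV of 3-year annuity: 3,480.00 × [1 − (1+0.116)^−3] / 0.116 = 8416.16209
Perpetuity value at year 3: 11,000.00 / 0.116 = 94827.58621
PV of perpetuity: 94827.58621 / (1+0.116)^3 = 68224.77501
Total PV = 8416.16209 + 68224.77501 = 76640.93710

76640.94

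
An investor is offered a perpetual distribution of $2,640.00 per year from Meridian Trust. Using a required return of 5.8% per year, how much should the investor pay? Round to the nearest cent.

$45517.24

Level perpetuity: PV = C / r = $2,640.00 / 0.058 = $45,517.24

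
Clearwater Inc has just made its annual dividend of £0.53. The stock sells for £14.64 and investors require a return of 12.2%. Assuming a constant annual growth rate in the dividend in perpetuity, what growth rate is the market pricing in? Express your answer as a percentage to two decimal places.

P = D₀(1+g)/(r−g) ⇒ P(r−g) = D₀(1+g) ⇒ g(P+D₀) = P·r − D₀
g = (P·r − D₀)/(P + D₀) = (£14.64×0.122 − £0.53) / (£14.64 + £0.53) = 0.082800

8.28%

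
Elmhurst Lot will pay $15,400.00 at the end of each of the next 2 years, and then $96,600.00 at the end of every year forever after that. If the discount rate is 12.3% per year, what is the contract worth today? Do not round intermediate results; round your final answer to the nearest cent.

PV of 2-year annuity: $15,400.00 × [1 − (1+0.123)^−2] / 0.123 = 25924.54856
Perpetuity value at year 2: $96,600.00 / 0.123 = 785365.85366
PV of perpetuity: 785365.85366 / (1+0.123)^2 = 622748.23088
Total PV = 25924.54856 + 622748.23088 = 648672.77944

$648672.78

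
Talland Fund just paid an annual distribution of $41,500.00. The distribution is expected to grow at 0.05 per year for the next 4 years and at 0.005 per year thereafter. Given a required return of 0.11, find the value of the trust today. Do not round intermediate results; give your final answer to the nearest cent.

D_1 = 43575.00000
D_2 = 45753.75000
D_3 = 48041.43750
D_4 = 50443.50938
Terminal value at year 4: TV = D_4×(1+g_2)/(r−g_2) = 50695.72692/0.105 = 482816.44688
P_0 = D_1/(1+r)^1 + D_2/(1+r)^2 + D_3/(1+r)^3 + D_4/(1+r)^4 + TV/(1+r)^4
    = 39256.75676 + 37134.76991 + 35127.48505 + 33228.70207 + 318046.14838 = 462793.86216

$462793.86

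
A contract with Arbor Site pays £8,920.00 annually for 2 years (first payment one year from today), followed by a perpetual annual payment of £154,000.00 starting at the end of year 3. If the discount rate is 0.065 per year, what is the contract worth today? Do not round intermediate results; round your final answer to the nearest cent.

PV of 2-year annuity: £8,920.00 × [1 − (1+0.065)^−2] / 0.065 = 16239.98766
Perpetuity value at year 2: £154,000.00 / 0.065 = 2369230.76923
PV of perpetuity: 2369230.76923 / (1+0.065)^2 = 2088854.30072
Total PV = 16239.98766 + 2088854.30072 = 2105094.28837

£2105094.29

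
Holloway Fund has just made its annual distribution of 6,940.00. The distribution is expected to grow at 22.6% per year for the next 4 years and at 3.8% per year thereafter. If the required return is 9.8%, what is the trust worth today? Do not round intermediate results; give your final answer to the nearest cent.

D_1 = 8508.44000
D_2 = 10431.34744
D_3 = 12788.83196
D_4 = 15679.10798
Terminal value at year 4: TV = D_4×(1+g_2)/(r−g_2) = 16274.91409/0.06 = 271248.56814
P_0 = D_1/(1+r)^1 + D_2/(1+r)^2 + D_3/(1+r)^3 + D_4/(1+r)^4 + TV/(1+r)^4
    = 7749.03461 + 8652.38291 + 9661.03956 + 10787.28097 + 186619.96080 = 223469.69884

223469.70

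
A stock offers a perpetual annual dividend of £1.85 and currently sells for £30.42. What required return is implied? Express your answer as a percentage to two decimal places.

P = C/r ⇒ r = C/P = £1.85/£30.42 = 0.060815

6.08%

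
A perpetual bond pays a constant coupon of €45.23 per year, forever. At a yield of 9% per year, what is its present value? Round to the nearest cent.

Level perpetuity: PV = C / r = €45.23 / 0.09 = €502.56

€502.56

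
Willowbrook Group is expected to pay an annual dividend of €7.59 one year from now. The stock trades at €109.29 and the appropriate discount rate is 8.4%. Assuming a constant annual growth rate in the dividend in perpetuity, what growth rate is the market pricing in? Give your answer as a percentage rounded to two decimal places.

P = D₁/(r−g) ⇒ g = r − D₁/P = 0.084 − €7.59/€109.29 = 0.014552

1.46%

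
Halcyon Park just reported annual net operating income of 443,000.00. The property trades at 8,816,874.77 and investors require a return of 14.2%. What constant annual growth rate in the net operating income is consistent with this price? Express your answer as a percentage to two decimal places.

P = D₀(1+g)/(r−g) ⇒ P(r−g) = D₀(1+g) ⇒ g(P+D₀) = P·r − D₀
g = (P·r − D₀)/(P + D₀) = (8,816,874.77×0.142 − 443,000.00) / (8,816,874.77 + 443,000.00) = 0.087366

8.74%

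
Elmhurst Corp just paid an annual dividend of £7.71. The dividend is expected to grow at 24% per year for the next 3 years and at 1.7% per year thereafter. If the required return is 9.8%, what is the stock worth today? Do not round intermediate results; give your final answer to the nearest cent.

£169.07

D_1 = 9.56040
D_2 = 11.85490
D_3 = 14.70007
Terminal value at year 3: TV = D_3×(1+g_2)/(r−g_2) = 14.94997/0.081 = 184.56756
P_0 = D_1/(1+r)^1 + D_2/(1+r)^2 + D_3/(1+r)^3 + TV/(1+r)^3
    = 8.70710 + 9.83316 + 11.10484 + 139.42747 = 169.07258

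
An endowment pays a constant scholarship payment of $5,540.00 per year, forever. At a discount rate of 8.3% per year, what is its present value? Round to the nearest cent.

Level perpetuity: PV = C / r = $5,540.00 / 0.083 = $66,746.99

$66746.99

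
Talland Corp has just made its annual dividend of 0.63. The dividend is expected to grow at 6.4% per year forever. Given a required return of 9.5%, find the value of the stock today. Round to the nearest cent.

D₁ = D₀ × (1 + g) = 0.63 × 1.064 = 0.6703
Growing perpetuity: P = D₁ / (r − g) = 0.6703 / (0.095 − 0.064) = 21.62

21.62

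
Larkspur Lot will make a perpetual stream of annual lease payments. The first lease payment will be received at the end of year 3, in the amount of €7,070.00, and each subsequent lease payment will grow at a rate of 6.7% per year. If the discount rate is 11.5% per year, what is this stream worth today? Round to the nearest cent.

Value at end of year 2: C₁ / (r − g) = €7,070.00 / (0.115 − 0.067) = €147,291.6667
Discount to today: PV = €147,291.6667 / (1 + 0.115)^2 = €147,291.6667 / 1.243225 = €118,475.47

€118475.47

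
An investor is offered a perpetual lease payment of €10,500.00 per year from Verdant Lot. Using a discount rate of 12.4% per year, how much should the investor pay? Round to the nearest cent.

€84677.42

Level perpetuity: PV = C / r = €10,500.00 / 0.124 = €84,677.42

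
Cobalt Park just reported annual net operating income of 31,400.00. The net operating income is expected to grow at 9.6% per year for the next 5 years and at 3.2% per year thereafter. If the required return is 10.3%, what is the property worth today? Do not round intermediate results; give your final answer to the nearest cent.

D_1 = 34414.40000
D_2 = 37718.18240
D_3 = 41339.12791
D_4 = 45307.68419
D_5 = 49657.22187
Terminal value at year 5: TV = D_5×(1+g_2)/(r−g_2) = 51246.25297/0.071 = 721778.21087
P_0 = D_1/(1+r)^1 + D_2/(1+r)^2 + D_3/(1+r)^3 + D_4/(1+r)^4 + D_5/(1+r)^5 + TV/(1+r)^5
    = 31200.72529 + 31002.71525 + 30805.96185 + 30610.45710 + 30416.19309 + 442105.79259 = 596141.84518

596141.85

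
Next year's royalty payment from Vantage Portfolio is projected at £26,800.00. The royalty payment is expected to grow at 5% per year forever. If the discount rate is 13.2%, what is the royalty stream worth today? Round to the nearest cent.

£326829.27

Growing perpetuity: P = D₁ / (r − g) = £26,800.0000 / (0.132 − 0.05) = £326,829.27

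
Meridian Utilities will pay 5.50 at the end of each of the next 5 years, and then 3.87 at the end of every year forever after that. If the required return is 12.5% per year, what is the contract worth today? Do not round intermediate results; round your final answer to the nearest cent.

PV of 5-year annuity: 5.50 × [1 − (1+0.125)^−5] / 0.125 = 19.58313
Perpetuity value at year 5: 3.87 / 0.125 = 30.96000
PV of perpetuity: 30.96000 / (1+0.125)^5 = 17.18060
Total PV = 19.58313 + 17.18060 = 36.76373

36.76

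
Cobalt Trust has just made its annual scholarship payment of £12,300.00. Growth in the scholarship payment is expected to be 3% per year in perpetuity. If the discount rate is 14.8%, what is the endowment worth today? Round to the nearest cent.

£107364.41

D₁ = D₀ × (1 + g) = £12,300.00 × 1.03 = £12,669.0000
Growing perpetuity: P = D₁ / (r − g) = £12,669.0000 / (0.148 − 0.03) = £107,364.41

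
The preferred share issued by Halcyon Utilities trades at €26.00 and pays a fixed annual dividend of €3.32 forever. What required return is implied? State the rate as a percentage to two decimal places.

12.77%

P = C/r ⇒ r = C/P = €3.32/€26.00 = 0.127692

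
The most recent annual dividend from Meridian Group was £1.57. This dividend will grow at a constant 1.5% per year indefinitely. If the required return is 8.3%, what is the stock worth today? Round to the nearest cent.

D₁ = D₀ × (1 + g) = £1.57 × 1.015 = £1.5936
Growing perpetuity: P = D₁ / (r − g) = £1.5936 / (0.083 − 0.015) = £23.43

£23.43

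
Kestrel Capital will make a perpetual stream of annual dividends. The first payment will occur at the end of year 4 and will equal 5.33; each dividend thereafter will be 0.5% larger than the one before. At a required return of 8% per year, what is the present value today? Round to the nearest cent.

Value at end of year 3: C₁ / (r − g) = 5.33 / (0.08 − 0.005) = 71.0667
Discount to today: PV = 71.0667 / (1 + 0.08)^3 = 71.0667 / 1.259712 = 56.42

56.42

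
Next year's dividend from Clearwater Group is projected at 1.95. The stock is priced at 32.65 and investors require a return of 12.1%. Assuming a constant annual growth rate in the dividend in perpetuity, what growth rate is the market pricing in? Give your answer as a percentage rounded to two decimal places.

P = D₁/(r−g) ⇒ g = r − D₁/P = 0.121 − 1.95/32.65 = 0.061276

6.13%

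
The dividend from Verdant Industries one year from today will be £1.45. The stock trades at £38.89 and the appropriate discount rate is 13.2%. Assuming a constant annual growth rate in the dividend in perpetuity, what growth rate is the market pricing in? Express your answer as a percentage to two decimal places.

9.47%

P = D₁/(r−g) ⇒ g = r − D₁/P = 0.132 − £1.45/£38.89 = 0.094715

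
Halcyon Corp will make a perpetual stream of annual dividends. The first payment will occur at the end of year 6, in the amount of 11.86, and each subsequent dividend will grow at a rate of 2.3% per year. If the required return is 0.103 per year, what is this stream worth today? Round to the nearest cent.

Value at end of year 5: C₁ / (r − g) = 11.86 / (0.103 − 0.023) = 148.2500
Discount to today: PV = 148.2500 / (1 + 0.103)^5 = 148.2500 / 1.632592 = 90.81

90.81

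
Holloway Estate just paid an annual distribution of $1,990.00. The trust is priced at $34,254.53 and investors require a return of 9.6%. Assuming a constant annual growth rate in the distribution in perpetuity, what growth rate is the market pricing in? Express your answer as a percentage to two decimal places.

P = D₀(1+g)/(r−g) ⇒ P(r−g) = D₀(1+g) ⇒ g(P+D₀) = P·r − D₀
g = (P·r − D₀)/(P + D₀) = ($34,254.53×0.096 − $1,990.00) / ($34,254.53 + $1,990.00) = 0.035824

3.58%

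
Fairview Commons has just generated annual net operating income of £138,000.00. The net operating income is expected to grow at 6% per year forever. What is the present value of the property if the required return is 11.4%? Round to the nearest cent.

£2708888.89

D₁ = D₀ × (1 + g) = £138,000.00 × 1.06 = £146,280.0000
Growing perpetuity: P = D₁ / (r − g) = £146,280.0000 / (0.114 − 0.06) = £2,708,888.89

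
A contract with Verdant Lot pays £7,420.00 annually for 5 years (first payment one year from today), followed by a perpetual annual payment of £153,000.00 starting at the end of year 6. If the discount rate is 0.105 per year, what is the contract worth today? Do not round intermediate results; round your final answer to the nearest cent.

£912257.56

PV of 5-year annuity: £7,420.00 × [1 − (1+0.105)^−5] / 0.105 = 27772.00802
Perpetuity value at year 5: £153,000.00 / 0.105 = 1457142.85714
PV of perpetuity: 1457142.85714 / (1+0.105)^5 = 884485.54895
Total PV = 27772.00802 + 884485.54895 = 912257.55697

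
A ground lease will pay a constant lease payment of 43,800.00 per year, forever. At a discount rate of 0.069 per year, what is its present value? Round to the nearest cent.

634782.61

Level perpetuity: PV = C / r = 43,800.00 / 0.069 = 634,782.61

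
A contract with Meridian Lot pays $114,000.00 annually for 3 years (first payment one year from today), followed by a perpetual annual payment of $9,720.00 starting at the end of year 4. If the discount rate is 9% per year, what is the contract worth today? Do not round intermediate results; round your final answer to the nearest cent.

$371963.41

PV of 3-year annuity: $114,000.00 × [1 − (1+0.09)^−3] / 0.09 = 288567.59192
Perpetuity value at year 3: $9,720.00 / 0.09 = 108000.00000
PV of perpetuity: 108000.00000 / (1+0.09)^3 = 83395.81585
Total PV = 288567.59192 + 83395.81585 = 371963.40777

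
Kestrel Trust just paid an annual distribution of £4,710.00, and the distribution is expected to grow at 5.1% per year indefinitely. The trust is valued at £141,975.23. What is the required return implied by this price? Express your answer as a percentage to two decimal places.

8.59%

D₁ = £4,710.00 × 1.051 = £4,950.2100
P = D₁/(r − g) ⇒ r = D₁/P + g = £4,950.2100/£141,975.23 + 0.051 = 0.034867 + 0.051 = 0.085867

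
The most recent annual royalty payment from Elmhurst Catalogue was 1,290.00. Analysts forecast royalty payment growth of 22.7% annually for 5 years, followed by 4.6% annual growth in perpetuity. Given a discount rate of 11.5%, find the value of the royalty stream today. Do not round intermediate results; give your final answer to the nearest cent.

D_1 = 1582.83000
D_2 = 1942.13241
D_3 = 2382.99647
D_4 = 2923.93667
D_5 = 3587.67029
Terminal value at year 5: TV = D_5×(1+g_2)/(r−g_2) = 3752.70312/0.069 = 54387.00176
P_0 = D_1/(1+r)^1 + D_2/(1+r)^2 + D_3/(1+r)^3 + D_4/(1+r)^4 + D_5/(1+r)^5 + TV/(1+r)^5
    = 1419.57848 + 1562.17291 + 1719.09072 + 1891.77069 + 2081.79608 + 31558.82178 = 40233.23065

40233.23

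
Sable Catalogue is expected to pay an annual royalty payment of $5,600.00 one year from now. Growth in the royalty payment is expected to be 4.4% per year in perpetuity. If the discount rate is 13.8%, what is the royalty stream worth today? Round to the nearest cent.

Growing perpetuity: P = D₁ / (r − g) = $5,600.0000 / (0.138 − 0.044) = $59,574.47

$59574.47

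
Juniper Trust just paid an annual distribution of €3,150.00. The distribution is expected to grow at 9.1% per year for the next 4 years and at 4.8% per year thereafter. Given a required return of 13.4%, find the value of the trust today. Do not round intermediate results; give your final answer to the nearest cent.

€44336.69

D_1 = 3436.65000
D_2 = 3749.38515
D_3 = 4090.57920
D_4 = 4462.82191
Terminal value at year 4: TV = D_4×(1+g_2)/(r−g_2) = 4677.03736/0.086 = 54384.15532
P_0 = D_1/(1+r)^1 + D_2/(1+r)^2 + D_3/(1+r)^3 + D_4/(1+r)^4 + TV/(1+r)^4
    = 3030.55556 + 2915.64031 + 2805.08252 + 2698.71696 + 32886.69036 = 44336.68570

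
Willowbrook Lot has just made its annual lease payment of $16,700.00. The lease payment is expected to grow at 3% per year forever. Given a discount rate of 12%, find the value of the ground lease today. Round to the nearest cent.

D₁ = D₀ × (1 + g) = $16,700.00 × 1.03 = $17,201.0000
Growing perpetuity: P = D₁ / (r − g) = $17,201.0000 / (0.12 − 0.03) = $191,122.22

$191122.22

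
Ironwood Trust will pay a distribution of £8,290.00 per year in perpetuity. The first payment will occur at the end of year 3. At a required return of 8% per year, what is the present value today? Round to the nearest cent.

Value at end of year 2: C / r = £8,290.00 / 0.08 = £103,625.0000
Discount to today: PV = £103,625.0000 / (1 + 0.08)^2 = £103,625.0000 / 1.166400 = £88,841.74

£88841.74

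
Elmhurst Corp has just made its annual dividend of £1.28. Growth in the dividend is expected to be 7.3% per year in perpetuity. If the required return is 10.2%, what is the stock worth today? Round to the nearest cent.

£47.36

D₁ = D₀ × (1 + g) = £1.28 × 1.073 = £1.3734
Growing perpetuity: P = D₁ / (r − g) = £1.3734 / (0.102 − 0.073) = £47.36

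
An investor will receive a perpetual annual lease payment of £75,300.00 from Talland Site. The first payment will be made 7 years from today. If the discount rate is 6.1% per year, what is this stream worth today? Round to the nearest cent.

£865312.22

Value at end of year 6: C / r = £75,300.00 / 0.061 = £1,234,426.2295
Discount to today: PV = £1,234,426.2295 / (1 + 0.061)^6 = £1,234,426.2295 / 1.426567 = £865,312.22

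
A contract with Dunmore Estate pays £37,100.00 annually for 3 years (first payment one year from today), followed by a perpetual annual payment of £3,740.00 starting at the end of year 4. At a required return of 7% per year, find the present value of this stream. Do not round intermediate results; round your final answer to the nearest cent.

£140975.75

PV of 3-year annuity: £37,100.00 × [1 − (1+0.07)^−3] / 0.07 = 97362.12525
Perpetuity value at year 3: £3,740.00 / 0.07 = 53428.57143
PV of perpetuity: 53428.57143 / (1+0.07)^3 = 43613.62942
Total PV = 97362.12525 + 43613.62942 = 140975.75467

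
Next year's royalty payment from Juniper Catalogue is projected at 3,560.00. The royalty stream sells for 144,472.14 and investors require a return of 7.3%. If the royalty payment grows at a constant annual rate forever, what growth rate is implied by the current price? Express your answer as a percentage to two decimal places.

4.84%

P = D₁/(r−g) ⇒ g = r − D₁/P = 0.073 − 3,560.00/144,472.14 = 0.048359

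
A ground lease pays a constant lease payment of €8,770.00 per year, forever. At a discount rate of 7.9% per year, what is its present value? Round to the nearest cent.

Level perpetuity: PV = C / r = €8,770.00 / 0.079 = €111,012.66

€111012.66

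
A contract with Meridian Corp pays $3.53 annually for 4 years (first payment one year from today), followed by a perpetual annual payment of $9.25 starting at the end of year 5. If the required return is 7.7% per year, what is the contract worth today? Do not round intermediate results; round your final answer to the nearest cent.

PV of 4-year annuity: $3.53 × [1 − (1+0.077)^−4] / 0.077 = 11.77031
Perpetuity value at year 4: $9.25 / 0.077 = 120.12987
PV of perpetuity: 120.12987 / (1+0.077)^4 = 89.28699
Total PV = 11.77031 + 89.28699 = 101.05730

$101.06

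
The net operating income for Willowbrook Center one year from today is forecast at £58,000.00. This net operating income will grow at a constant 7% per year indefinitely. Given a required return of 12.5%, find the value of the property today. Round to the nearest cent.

£1054545.45

Growing perpetuity: P = D₁ / (r − g) = £58,000.0000 / (0.125 − 0.07) = £1,054,545.45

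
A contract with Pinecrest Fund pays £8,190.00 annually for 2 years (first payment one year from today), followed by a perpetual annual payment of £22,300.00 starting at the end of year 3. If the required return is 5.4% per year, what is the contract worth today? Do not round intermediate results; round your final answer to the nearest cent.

£386874.64

PV of 2-year annuity: £8,190.00 × [1 − (1+0.054)^−2] / 0.054 = 15142.69306
Perpetuity value at year 2: £22,300.00 / 0.054 = 412962.96296
PV of perpetuity: 412962.96296 / (1+0.054)^2 = 371731.94280
Total PV = 15142.69306 + 371731.94280 = 386874.63585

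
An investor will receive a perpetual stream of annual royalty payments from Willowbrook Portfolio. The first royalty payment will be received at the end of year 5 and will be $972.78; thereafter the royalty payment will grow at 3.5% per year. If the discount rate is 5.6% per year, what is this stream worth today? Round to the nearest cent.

Value at end of year 4: C₁ / (r − g) = $972.78 / (0.056 − 0.035) = $46,322.8571
Discount to today: PV = $46,322.8571 / (1 + 0.056)^4 = $46,322.8571 / 1.243528 = $37,251.15

$37251.15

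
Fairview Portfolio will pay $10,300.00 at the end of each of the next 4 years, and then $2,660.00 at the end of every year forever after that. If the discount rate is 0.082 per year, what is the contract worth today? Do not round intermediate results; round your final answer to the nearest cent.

$57631.43

PV of 4-year annuity: $10,300.00 × [1 − (1+0.082)^−4] / 0.082 = 33963.58415
Perpetuity value at year 4: $2,660.00 / 0.082 = 32439.02439
PV of perpetuity: 32439.02439 / (1+0.082)^4 = 23667.84635
Total PV = 33963.58415 + 23667.84635 = 57631.43050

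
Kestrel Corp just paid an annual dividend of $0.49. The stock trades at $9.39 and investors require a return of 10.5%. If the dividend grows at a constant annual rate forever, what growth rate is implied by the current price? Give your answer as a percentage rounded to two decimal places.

5.02%

P = D₀(1+g)/(r−g) ⇒ P(r−g) = D₀(1+g) ⇒ g(P+D₀) = P·r − D₀
g = (P·r − D₀)/(P + D₀) = ($9.39×0.105 − $0.49) / ($9.39 + $0.49) = 0.050197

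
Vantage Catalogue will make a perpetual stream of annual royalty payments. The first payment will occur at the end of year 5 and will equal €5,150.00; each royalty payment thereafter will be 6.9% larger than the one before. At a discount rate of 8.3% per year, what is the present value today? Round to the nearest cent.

€267402.44

Value at end of year 4: C₁ / (r − g) = €5,150.00 / (0.083 − 0.069) = €367,857.1429
Discount to today: PV = €367,857.1429 / (1 + 0.083)^4 = €367,857.1429 / 1.375669 = €267,402.44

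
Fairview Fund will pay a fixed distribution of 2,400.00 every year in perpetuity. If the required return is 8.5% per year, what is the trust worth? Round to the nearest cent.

28235.29

Level perpetuity: PV = C / r = 2,400.00 / 0.085 = 28,235.29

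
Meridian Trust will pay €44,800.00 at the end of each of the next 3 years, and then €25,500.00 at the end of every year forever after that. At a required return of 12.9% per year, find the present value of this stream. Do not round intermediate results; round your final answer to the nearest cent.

PV of 3-year annuity: €44,800.00 × [1 − (1+0.129)^−3] / 0.129 = 105959.50840
Perpetuity value at year 3: €25,500.00 / 0.129 = 197674.41860
PV of perpetuity: 197674.41860 / (1+0.129)^3 = 137362.64485
Total PV = 105959.50840 + 137362.64485 = 243322.15325

€243322.15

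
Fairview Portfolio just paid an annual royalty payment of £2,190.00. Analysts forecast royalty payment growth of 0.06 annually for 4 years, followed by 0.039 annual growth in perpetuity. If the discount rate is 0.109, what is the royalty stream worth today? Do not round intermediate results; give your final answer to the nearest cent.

D_1 = 2321.40000
D_2 = 2460.68400
D_3 = 2608.32504
D_4 = 2764.82454
Terminal value at year 4: TV = D_4×(1+g_2)/(r−g_2) = 2872.65270/0.07 = 41037.89571
P_0 = D_1/(1+r)^1 + D_2/(1+r)^2 + D_3/(1+r)^3 + D_4/(1+r)^4 + TV/(1+r)^4
    = 2093.23715 + 2000.74967 + 1912.34864 + 1827.85353 + 27130.56879 = 34964.75778

£34964.76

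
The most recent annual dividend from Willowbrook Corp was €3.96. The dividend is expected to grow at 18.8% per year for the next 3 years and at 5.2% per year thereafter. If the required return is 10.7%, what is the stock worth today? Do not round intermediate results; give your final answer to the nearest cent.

€107.32

D_1 = 4.70448
D_2 = 5.58892
D_3 = 6.63964
Terminal value at year 3: TV = D_3×(1+g_2)/(r−g_2) = 6.98490/0.055 = 126.99820
P_0 = D_1/(1+r)^1 + D_2/(1+r)^2 + D_3/(1+r)^3 + TV/(1+r)^3
    = 4.24976 + 4.56071 + 4.89442 + 93.61699 = 107.32189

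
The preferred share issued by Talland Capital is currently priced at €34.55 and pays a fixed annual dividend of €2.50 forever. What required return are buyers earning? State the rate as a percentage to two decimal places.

P = C/r ⇒ r = C/P = €2.50/€34.55 = 0.072359

7.24%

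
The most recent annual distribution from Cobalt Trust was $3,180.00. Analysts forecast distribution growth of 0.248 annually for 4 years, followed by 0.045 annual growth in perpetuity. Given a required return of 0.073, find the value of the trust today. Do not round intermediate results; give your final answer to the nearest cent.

D_1 = 3968.64000
D_2 = 4952.86272
D_3 = 6181.17267
D_4 = 7714.10350
Terminal value at year 4: TV = D_4×(1+g_2)/(r−g_2) = 8061.23816/0.028 = 287901.36269
P_0 = D_1/(1+r)^1 + D_2/(1+r)^2 + D_3/(1+r)^3 + D_4/(1+r)^4 + TV/(1+r)^4
    = 3698.63933 + 4301.86569 + 5003.47472 + 5819.51207 + 217192.50416 = 236015.99597

$236016.00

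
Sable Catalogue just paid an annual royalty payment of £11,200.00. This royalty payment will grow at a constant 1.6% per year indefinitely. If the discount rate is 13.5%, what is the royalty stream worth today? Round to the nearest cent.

£95623.53

D₁ = D₀ × (1 + g) = £11,200.00 × 1.016 = £11,379.2000
Growing perpetuity: P = D₁ / (r − g) = £11,379.2000 / (0.135 − 0.016) = £95,623.53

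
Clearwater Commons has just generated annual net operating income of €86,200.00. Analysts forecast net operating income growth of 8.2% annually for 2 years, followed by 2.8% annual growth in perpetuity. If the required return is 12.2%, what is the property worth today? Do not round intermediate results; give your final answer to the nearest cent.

€1039970.78

D_1 = 93268.40000
D_2 = 100916.40880
Terminal value at year 2: TV = D_2×(1+g_2)/(r−g_2) = 103742.06825/0.094 = 1103639.02390
P_0 = D_1/(1+r)^1 + D_2/(1+r)^2 + TV/(1+r)^2
    = 83126.91622 + 80163.38980 + 876680.47564 = 1039970.78166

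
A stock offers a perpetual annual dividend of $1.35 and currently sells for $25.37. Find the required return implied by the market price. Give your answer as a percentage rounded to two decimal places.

P = C/r ⇒ r = C/P = $1.35/$25.37 = 0.053212

5.32%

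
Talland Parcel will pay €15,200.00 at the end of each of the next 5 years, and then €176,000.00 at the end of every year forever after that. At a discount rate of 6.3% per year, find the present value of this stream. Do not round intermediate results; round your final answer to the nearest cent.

PV of 5-year annuity: €15,200.00 × [1 − (1+0.063)^−5] / 0.063 = 63508.74666
Perpetuity value at year 5: €176,000.00 / 0.063 = 2793650.79365
PV of perpetuity: 2793650.79365 / (1+0.063)^5 = 2058286.35859
Total PV = 63508.74666 + 2058286.35859 = 2121795.10525

€2121795.11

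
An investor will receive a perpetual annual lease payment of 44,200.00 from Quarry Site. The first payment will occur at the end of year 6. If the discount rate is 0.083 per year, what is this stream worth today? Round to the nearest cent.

357438.96

Value at end of year 5: C / r = 44,200.00 / 0.083 = 532,530.1205
Discount to today: PV = 532,530.1205 / (1 + 0.083)^5 = 532,530.1205 / 1.489849 = 357,438.96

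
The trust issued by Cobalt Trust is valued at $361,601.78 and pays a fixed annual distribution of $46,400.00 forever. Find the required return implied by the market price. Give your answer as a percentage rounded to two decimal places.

P = C/r ⇒ r = C/P = $46,400.00/$361,601.78 = 0.128318

12.83%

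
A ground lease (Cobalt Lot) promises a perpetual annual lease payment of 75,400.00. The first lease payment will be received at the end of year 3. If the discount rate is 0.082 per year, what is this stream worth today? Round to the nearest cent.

Value at end of year 2: C / r = 75,400.00 / 0.082 = 919,512.1951
Discount to today: PV = 919,512.1951 / (1 + 0.082)^2 = 919,512.1951 / 1.170724 = 785,421.84

785421.84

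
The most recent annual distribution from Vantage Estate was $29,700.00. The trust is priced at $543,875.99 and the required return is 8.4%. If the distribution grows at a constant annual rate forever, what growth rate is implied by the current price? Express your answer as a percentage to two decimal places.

2.79%

P = D₀(1+g)/(r−g) ⇒ P(r−g) = D₀(1+g) ⇒ g(P+D₀) = P·r − D₀
g = (P·r − D₀)/(P + D₀) = ($543,875.99×0.084 − $29,700.00) / ($543,875.99 + $29,700.00) = 0.027870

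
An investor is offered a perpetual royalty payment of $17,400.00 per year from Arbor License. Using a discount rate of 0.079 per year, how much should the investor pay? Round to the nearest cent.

Level perpetuity: PV = C / r = $17,400.00 / 0.079 = $220,253.16

$220253.16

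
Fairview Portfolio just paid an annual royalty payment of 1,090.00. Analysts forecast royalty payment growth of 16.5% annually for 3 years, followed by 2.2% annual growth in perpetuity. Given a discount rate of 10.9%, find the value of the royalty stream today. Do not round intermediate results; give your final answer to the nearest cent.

D_1 = 1269.85000
D_2 = 1479.37525
D_3 = 1723.47217
Terminal value at year 3: TV = D_3×(1+g_2)/(r−g_2) = 1761.38855/0.087 = 20245.84545
P_0 = D_1/(1+r)^1 + D_2/(1+r)^2 + D_3/(1+r)^3 + TV/(1+r)^3
    = 1145.04058 + 1202.86048 + 1263.60005 + 14843.66959 = 18455.17070

18455.17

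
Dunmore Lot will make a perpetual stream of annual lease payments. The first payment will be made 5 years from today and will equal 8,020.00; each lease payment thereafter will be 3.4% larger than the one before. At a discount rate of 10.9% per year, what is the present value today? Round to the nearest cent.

70694.71

Value at end of year 4: C₁ / (r − g) = 8,020.00 / (0.109 − 0.034) = 106,933.3333
Discount to today: PV = 106,933.3333 / (1 + 0.109)^4 = 106,933.3333 / 1.512607 = 70,694.71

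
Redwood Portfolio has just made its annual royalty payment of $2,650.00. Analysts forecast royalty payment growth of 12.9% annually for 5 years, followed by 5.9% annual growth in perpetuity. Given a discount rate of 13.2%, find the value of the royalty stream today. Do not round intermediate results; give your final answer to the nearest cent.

D_1 = 2991.85000
D_2 = 3377.79865
D_3 = 3813.53468
D_4 = 4305.48065
D_5 = 4860.88765
Terminal value at year 5: TV = D_5×(1+g_2)/(r−g_2) = 5147.68002/0.073 = 70516.16472
P_0 = D_1/(1+r)^1 + D_2/(1+r)^2 + D_3/(1+r)^3 + D_4/(1+r)^4 + D_5/(1+r)^5 + TV/(1+r)^5
    = 2642.97703 + 2635.97268 + 2628.98688 + 2622.01960 + 2615.07079 + 37936.43786 = 51081.46484

$51081.46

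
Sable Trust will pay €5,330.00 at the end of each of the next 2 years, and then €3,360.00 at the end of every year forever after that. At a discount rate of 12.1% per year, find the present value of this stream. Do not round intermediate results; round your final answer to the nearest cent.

€31093.63

PV of 2-year annuity: €5,330.00 × [1 − (1+0.121)^−2] / 0.121 = 8996.14926
Perpetuity value at year 2: €3,360.00 / 0.121 = 27768.59504
PV of perpetuity: 27768.59504 / (1+0.121)^2 = 22097.47656
Total PV = 8996.14926 + 22097.47656 = 31093.62582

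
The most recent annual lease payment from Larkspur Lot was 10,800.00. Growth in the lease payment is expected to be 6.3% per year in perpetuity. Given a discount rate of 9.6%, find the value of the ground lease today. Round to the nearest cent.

347890.91

D₁ = D₀ × (1 + g) = 10,800.00 × 1.063 = 11,480.4000
Growing perpetuity: P = D₁ / (r − g) = 11,480.4000 / (0.096 − 0.063) = 347,890.91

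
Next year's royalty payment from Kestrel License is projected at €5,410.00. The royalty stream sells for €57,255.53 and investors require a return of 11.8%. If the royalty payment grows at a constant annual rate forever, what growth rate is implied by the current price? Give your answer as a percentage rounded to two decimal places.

2.35%

P = D₁/(r−g) ⇒ g = r − D₁/P = 0.118 − €5,410.00/€57,255.53 = 0.023511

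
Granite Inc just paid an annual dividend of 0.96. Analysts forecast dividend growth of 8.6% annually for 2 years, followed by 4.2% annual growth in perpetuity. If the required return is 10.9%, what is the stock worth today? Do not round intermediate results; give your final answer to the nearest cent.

16.18

D_1 = 1.04256
D_2 = 1.13222
Terminal value at year 2: TV = D_2×(1+g_2)/(r−g_2) = 1.17977/0.067 = 17.60856
P_0 = D_1/(1+r)^1 + D_2/(1+r)^2 + TV/(1+r)^2
    = 0.94009 + 0.92059 + 14.31729 = 16.17797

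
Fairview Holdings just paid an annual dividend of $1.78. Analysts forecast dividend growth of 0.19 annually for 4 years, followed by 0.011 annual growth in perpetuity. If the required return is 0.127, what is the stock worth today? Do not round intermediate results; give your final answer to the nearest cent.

$27.46

D_1 = 2.11820
D_2 = 2.52066
D_3 = 2.99958
D_4 = 3.56950
Terminal value at year 4: TV = D_4×(1+g_2)/(r−g_2) = 3.60877/0.116 = 31.11007
P_0 = D_1/(1+r)^1 + D_2/(1+r)^2 + D_3/(1+r)^3 + D_4/(1+r)^4 + TV/(1+r)^4
    = 1.87950 + 1.98457 + 2.09551 + 2.21265 + 19.28437 = 27.45659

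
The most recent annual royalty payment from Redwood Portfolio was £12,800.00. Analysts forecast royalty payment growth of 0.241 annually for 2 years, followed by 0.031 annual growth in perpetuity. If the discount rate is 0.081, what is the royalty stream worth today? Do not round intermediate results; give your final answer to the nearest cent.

D_1 = 15884.80000
D_2 = 19713.03680
Terminal value at year 2: TV = D_2×(1+g_2)/(r−g_2) = 20324.14094/0.05 = 406482.81882
P_0 = D_1/(1+r)^1 + D_2/(1+r)^2 + TV/(1+r)^2
    = 14694.54209 + 16869.49744 + 347849.03725 = 379413.07678

£379413.08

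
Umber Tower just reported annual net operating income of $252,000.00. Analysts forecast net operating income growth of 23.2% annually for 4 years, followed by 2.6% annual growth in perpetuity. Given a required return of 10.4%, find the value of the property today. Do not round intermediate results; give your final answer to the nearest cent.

D_1 = 310464.00000
D_2 = 382491.64800
D_3 = 471229.71034
D_4 = 580555.00313
Terminal value at year 4: TV = D_4×(1+g_2)/(r−g_2) = 595649.43322/0.078 = 7636531.19507
P_0 = D_1/(1+r)^1 + D_2/(1+r)^2 + D_3/(1+r)^3 + D_4/(1+r)^4 + TV/(1+r)^4
    = 281217.39130 + 313822.30624 + 350207.50116 + 390811.26942 + 5140671.31308 = 6476729.78120

$6476729.78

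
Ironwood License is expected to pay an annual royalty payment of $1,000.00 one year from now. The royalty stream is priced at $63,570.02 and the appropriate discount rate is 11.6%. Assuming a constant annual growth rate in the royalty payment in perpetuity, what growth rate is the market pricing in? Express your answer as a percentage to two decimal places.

P = D₁/(r−g) ⇒ g = r − D₁/P = 0.116 − $1,000.00/$63,570.02 = 0.100269

10.03%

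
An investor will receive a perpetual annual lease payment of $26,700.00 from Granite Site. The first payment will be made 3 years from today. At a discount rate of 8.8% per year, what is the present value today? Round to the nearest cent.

$256313.10

Value at end of year 2: C / r = $26,700.00 / 0.088 = $303,409.0909
Discount to today: PV = $303,409.0909 / (1 + 0.088)^2 = $303,409.0909 / 1.183744 = $256,313.10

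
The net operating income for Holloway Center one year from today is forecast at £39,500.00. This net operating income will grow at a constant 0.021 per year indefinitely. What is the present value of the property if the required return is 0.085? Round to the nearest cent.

£617187.50

Growing perpetuity: P = D₁ / (r − g) = £39,500.0000 / (0.085 − 0.021) = £617,187.50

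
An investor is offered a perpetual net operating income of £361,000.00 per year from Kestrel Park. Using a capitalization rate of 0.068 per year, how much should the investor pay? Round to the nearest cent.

£5308823.53

Level perpetuity: PV = C / r = £361,000.00 / 0.068 = £5,308,823.53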